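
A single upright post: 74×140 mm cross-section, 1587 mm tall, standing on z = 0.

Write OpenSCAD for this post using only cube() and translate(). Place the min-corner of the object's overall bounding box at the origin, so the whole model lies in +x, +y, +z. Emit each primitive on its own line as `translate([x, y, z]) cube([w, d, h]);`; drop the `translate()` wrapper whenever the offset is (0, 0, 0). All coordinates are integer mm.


cube([74, 140, 1587]);


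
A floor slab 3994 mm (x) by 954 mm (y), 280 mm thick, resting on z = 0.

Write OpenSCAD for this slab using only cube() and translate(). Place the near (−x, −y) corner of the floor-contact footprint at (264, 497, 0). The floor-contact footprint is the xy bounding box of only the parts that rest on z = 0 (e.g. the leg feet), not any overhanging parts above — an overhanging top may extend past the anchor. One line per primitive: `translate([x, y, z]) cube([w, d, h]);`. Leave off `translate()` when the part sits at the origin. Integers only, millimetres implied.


translate([264, 497, 0]) cube([3994, 954, 280]);


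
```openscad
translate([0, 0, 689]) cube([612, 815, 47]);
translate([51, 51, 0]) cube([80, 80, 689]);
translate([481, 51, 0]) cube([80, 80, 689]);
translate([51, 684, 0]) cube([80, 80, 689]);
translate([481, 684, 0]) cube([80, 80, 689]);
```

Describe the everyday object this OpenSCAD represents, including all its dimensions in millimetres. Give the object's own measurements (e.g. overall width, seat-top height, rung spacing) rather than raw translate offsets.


A table: top 612 mm (x) × 815 mm (y), 47 mm thick, upper face at z = 736 mm, on four 80×80 mm square legs, each inset 51 mm from the nearest pair of top edges from z = 0 to the bottom of the top.


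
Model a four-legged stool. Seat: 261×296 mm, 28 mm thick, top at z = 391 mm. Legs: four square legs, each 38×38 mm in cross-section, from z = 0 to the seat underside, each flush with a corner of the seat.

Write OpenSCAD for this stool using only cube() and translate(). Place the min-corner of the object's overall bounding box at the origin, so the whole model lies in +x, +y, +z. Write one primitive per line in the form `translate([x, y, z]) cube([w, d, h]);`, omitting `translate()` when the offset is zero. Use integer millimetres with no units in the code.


// leg_h = 391 - 28 = 363
translate([0, 0, 363]) cube([261, 296, 28]);
cube([38, 38, 363]);
translate([223, 0, 0]) cube([38, 38, 363]);
translate([0, 258, 0]) cube([38, 38, 363]);
translate([223, 258, 0]) cube([38, 38, 363]);


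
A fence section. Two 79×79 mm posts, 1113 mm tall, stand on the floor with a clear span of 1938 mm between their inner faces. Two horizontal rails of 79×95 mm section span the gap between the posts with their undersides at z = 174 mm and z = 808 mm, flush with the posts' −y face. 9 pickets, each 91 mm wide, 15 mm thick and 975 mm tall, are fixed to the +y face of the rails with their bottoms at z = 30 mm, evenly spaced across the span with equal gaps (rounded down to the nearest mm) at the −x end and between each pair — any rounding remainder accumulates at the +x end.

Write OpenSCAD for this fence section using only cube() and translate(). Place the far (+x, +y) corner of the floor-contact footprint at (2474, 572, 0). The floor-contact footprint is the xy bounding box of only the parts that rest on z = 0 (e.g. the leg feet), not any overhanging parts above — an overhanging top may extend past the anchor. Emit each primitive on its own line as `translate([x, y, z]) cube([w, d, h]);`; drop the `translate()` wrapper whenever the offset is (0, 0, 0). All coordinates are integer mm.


translate([378, 493, 0]) cube([79, 79, 1113]);
translate([2395, 493, 0]) cube([79, 79, 1113]);
translate([457, 493, 174]) cube([1938, 79, 95]);
translate([457, 493, 808]) cube([1938, 79, 95]);
translate([568, 572, 30]) cube([91, 15, 975]);
translate([770, 572, 30]) cube([91, 15, 975]);
translate([972, 572, 30]) cube([91, 15, 975]);
translate([1174, 572, 30]) cube([91, 15, 975]);
translate([1376, 572, 30]) cube([91, 15, 975]);
translate([1578, 572, 30]) cube([91, 15, 975]);
translate([1780, 572, 30]) cube([91, 15, 975]);
translate([1982, 572, 30]) cube([91, 15, 975]);
translate([2184, 572, 30]) cube([91, 15, 975]);


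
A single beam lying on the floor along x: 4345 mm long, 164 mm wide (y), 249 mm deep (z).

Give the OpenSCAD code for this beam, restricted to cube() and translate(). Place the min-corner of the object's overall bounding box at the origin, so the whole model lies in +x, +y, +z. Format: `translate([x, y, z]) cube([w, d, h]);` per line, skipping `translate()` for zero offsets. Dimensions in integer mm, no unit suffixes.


cube([4345, 164, 249]);


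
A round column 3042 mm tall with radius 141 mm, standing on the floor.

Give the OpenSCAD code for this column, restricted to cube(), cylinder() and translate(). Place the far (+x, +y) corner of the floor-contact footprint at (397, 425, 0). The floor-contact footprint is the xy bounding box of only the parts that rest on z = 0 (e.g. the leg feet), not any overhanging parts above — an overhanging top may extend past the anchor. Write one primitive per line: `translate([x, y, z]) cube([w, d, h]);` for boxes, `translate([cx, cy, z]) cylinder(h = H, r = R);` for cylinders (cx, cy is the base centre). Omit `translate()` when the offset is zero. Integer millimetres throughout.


translate([256, 284, 0]) cylinder(h = 3042, r = 141);


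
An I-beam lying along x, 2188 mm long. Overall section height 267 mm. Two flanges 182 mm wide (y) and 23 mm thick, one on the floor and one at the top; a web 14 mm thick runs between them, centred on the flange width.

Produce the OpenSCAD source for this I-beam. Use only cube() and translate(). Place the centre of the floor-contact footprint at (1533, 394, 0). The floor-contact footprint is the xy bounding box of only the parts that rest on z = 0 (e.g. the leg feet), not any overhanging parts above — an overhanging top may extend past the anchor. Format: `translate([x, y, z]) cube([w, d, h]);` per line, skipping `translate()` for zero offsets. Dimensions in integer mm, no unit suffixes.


translate([439, 303, 0]) cube([2188, 182, 23]);
translate([439, 387, 23]) cube([2188, 14, 221]);
translate([439, 303, 244]) cube([2188, 182, 23]);


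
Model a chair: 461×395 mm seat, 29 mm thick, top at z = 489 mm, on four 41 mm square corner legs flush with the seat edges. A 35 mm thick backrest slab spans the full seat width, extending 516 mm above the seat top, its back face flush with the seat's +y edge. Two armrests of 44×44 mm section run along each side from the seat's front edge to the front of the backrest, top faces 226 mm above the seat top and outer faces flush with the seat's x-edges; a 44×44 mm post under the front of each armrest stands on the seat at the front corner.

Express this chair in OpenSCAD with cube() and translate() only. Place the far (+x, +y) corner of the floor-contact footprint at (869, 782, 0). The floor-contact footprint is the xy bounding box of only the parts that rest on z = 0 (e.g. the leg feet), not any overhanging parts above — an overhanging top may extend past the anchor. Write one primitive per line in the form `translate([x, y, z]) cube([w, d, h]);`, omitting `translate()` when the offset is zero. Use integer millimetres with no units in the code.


translate([408, 387, 460]) cube([461, 395, 29]);
translate([408, 387, 0]) cube([41, 41, 460]);
translate([828, 387, 0]) cube([41, 41, 460]);
translate([408, 741, 0]) cube([41, 41, 460]);
translate([828, 741, 0]) cube([41, 41, 460]);
translate([408, 747, 489]) cube([461, 35, 516]);
translate([408, 387, 671]) cube([44, 360, 44]);
translate([825, 387, 671]) cube([44, 360, 44]);
translate([408, 387, 489]) cube([44, 44, 182]);
translate([825, 387, 489]) cube([44, 44, 182]);


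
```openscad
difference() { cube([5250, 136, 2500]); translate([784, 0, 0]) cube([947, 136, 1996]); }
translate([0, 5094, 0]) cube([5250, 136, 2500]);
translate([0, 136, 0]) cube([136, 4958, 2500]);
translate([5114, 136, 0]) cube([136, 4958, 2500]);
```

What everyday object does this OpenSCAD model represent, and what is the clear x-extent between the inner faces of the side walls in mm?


A single room. The interior width is 4978 mm.

Four walls enclosing a rectangle with a door in the front wall — a room. Outside width 5250 minus two 136 mm walls gives 4978 mm.


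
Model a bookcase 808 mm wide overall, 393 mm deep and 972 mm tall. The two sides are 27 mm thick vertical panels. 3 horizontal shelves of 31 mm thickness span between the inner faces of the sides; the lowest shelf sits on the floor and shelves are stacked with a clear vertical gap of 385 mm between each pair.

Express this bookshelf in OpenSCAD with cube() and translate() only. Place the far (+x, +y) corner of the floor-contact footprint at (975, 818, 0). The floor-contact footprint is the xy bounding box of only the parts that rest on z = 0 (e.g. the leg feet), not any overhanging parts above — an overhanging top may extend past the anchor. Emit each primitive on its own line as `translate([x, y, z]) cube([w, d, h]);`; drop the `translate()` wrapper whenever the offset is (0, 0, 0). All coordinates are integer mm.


translate([167, 425, 0]) cube([27, 393, 972]);
translate([948, 425, 0]) cube([27, 393, 972]);
translate([194, 425, 0]) cube([754, 393, 31]);
translate([194, 425, 416]) cube([754, 393, 31]);
translate([194, 425, 832]) cube([754, 393, 31]);


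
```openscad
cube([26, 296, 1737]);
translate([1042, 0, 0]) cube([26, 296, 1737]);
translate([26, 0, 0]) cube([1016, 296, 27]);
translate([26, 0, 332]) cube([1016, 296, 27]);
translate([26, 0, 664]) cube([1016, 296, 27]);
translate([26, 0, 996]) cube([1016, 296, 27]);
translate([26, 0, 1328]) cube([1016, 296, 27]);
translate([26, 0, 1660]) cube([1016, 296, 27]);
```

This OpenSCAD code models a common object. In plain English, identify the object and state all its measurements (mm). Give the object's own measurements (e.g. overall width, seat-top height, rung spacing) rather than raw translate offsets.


An open bookshelf. Two side panels, each 26 mm thick, 296 mm deep and 1737 mm tall, stand 1068 mm apart (outside-to-outside). Between them sit 6 shelves, each 27 mm thick and 296 mm deep, spanning the full gap between the sides. The bottom shelf rests on the floor (its underside at z = 0) and the clear gap between one shelf's top and the next shelf's underside is 305 mm.


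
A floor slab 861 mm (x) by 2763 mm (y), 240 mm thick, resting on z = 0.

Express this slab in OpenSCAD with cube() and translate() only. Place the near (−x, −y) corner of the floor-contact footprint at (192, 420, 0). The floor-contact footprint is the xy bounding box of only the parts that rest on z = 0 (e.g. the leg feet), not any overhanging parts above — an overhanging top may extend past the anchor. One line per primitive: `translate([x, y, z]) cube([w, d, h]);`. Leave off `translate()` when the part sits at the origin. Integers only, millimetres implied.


translate([192, 420, 0]) cube([861, 2763, 240]);


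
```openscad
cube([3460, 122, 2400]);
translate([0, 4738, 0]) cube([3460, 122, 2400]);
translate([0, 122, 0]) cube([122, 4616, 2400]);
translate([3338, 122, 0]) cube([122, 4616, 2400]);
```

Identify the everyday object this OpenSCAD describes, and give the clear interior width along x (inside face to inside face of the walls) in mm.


A house (or room) frame. The interior width is 3216 mm.

Four 2400 mm walls enclosing a rectangle with no floor or roof — a room or house frame. Outside width is 3460 mm and wall thickness is 122 mm, so the interior width is 3460 − 2 × 122 = 3216 mm.


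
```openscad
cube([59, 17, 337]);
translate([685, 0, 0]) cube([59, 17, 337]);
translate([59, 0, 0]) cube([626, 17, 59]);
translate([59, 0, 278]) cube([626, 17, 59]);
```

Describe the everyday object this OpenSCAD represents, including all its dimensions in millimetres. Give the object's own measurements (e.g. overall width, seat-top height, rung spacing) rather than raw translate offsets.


A rectangular picture frame lying in the x–z plane (depth along y). The opening is 626 mm wide (x) by 219 mm tall (z), surrounded by a border 59 mm wide on all four sides. The frame is 17 mm deep and is made of two full-height vertical stiles with two horizontal rails fitted between them.


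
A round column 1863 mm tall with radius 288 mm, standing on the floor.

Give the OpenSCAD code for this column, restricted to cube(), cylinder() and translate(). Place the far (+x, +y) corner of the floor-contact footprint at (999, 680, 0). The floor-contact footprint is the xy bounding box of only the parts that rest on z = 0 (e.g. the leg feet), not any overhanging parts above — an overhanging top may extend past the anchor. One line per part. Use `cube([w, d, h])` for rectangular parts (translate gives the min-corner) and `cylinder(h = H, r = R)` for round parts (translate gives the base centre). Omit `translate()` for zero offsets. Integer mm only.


translate([711, 392, 0]) cylinder(h = 1863, r = 288);


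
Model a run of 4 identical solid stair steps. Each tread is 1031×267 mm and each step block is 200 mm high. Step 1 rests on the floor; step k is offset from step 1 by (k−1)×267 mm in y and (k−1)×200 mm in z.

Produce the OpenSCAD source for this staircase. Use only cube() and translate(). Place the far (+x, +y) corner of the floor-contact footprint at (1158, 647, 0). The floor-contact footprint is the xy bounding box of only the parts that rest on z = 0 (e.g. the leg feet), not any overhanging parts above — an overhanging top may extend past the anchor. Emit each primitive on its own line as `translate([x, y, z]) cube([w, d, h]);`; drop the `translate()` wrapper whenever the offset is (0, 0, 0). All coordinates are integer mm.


translate([127, 380, 0]) cube([1031, 267, 200]);
translate([127, 647, 200]) cube([1031, 267, 200]);
translate([127, 914, 400]) cube([1031, 267, 200]);
translate([127, 1181, 600]) cube([1031, 267, 200]);


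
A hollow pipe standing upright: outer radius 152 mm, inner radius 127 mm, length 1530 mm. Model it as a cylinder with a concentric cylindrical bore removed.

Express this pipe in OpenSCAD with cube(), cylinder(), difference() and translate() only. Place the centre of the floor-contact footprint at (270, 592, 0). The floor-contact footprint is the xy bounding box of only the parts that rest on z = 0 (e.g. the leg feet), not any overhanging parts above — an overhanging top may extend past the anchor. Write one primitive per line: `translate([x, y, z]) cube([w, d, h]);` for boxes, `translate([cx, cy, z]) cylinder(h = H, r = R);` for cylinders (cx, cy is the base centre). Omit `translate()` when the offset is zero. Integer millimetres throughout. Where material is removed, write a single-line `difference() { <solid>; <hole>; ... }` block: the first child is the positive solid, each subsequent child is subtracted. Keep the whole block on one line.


difference() { translate([270, 592, 0]) cylinder(h = 1530, r = 152); translate([270, 592, 0]) cylinder(h = 1530, r = 127); }


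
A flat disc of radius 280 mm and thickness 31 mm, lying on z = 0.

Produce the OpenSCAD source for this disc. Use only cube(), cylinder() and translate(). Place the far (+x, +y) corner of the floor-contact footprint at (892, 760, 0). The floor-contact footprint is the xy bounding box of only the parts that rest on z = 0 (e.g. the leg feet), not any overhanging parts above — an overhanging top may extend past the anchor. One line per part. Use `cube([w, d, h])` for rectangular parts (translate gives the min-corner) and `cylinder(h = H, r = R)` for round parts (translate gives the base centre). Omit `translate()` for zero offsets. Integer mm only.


translate([612, 480, 0]) cylinder(h = 31, r = 280);


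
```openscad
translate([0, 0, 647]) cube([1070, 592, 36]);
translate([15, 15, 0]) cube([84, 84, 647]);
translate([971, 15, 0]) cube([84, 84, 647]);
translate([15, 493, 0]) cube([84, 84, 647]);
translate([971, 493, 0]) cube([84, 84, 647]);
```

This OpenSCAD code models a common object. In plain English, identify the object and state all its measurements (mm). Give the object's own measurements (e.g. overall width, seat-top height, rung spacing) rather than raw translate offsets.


A rectangular dining table. The top is 1070×592×36 mm with its upper surface at z = 683 mm. It stands on four 84×84 mm square legs, each inset 15 mm from the nearest pair of top edges, running from the floor to the underside of the top.


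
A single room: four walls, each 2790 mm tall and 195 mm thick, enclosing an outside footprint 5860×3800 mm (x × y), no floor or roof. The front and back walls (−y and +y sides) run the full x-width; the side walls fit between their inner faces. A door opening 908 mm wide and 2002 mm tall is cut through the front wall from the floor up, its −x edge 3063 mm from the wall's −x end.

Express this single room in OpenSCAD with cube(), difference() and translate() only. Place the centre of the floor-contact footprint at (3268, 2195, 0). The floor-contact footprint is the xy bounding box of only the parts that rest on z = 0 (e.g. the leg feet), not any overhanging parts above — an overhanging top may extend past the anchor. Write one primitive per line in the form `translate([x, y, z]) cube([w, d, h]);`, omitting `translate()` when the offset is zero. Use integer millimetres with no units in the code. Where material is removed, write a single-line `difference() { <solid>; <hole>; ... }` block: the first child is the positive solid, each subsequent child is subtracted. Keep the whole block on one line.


difference() { translate([338, 295, 0]) cube([5860, 195, 2790]); translate([3401, 295, 0]) cube([908, 195, 2002]); }
translate([338, 3900, 0]) cube([5860, 195, 2790]);
translate([338, 490, 0]) cube([195, 3410, 2790]);
translate([6003, 490, 0]) cube([195, 3410, 2790]);


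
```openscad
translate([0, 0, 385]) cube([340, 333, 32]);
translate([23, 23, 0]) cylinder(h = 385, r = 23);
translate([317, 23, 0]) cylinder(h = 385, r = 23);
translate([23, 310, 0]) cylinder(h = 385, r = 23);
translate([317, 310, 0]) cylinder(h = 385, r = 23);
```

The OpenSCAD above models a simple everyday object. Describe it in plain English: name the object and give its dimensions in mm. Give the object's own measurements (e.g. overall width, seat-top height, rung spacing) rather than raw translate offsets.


A four-legged stool. The seat is a 340×333×32 mm slab whose top surface is at z = 417 mm; four round legs, each 46 mm in diameter, run from the floor (z = 0) to the underside of the seat, each leg's axis is inset half a diameter from the nearest pair of seat edges (so the leg's bounding box is flush with the corner).


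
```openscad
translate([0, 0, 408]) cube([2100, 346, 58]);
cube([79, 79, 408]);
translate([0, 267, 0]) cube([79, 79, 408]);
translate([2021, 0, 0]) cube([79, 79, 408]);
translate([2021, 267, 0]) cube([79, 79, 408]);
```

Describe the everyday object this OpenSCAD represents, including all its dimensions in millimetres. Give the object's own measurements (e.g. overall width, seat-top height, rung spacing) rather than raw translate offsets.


A bench: a 2100×346 mm seat slab, 58 mm thick, top at z = 466 mm, on four 79×79 mm square legs flush with the seat corners and standing on z = 0.


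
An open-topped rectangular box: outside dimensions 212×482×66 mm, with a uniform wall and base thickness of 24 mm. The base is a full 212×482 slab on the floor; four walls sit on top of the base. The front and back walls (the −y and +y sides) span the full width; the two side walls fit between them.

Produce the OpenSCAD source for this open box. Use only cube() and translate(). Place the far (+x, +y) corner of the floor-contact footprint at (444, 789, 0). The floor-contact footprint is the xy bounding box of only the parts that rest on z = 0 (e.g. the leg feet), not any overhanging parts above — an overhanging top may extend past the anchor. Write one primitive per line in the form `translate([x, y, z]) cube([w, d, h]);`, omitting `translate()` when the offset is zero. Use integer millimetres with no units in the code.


translate([232, 307, 0]) cube([212, 482, 24]);
translate([232, 307, 24]) cube([212, 24, 42]);
translate([232, 765, 24]) cube([212, 24, 42]);
translate([232, 331, 24]) cube([24, 434, 42]);
translate([420, 331, 24]) cube([24, 434, 42]);


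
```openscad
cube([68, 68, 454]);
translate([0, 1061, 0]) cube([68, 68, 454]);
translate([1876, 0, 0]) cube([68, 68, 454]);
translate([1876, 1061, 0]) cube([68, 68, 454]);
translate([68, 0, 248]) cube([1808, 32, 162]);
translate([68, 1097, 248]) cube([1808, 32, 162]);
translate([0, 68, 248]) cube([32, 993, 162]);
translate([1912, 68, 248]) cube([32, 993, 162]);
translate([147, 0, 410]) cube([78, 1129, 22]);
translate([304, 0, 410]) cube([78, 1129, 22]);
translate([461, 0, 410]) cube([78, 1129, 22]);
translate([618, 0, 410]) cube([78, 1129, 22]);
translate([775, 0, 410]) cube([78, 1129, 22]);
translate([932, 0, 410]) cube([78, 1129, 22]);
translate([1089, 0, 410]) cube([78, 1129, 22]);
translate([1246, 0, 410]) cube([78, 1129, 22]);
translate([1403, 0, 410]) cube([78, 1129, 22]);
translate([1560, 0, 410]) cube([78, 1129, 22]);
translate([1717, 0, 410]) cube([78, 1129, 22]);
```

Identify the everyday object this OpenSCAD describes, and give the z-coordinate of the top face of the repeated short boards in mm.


A bed frame. The slat-top height is 432 mm.

Four posts, four rails, and a row of slats — a bed frame. Slats sit on the rails at z = 248 + 162 = 410; with slat thickness 22, the top is 432 mm.


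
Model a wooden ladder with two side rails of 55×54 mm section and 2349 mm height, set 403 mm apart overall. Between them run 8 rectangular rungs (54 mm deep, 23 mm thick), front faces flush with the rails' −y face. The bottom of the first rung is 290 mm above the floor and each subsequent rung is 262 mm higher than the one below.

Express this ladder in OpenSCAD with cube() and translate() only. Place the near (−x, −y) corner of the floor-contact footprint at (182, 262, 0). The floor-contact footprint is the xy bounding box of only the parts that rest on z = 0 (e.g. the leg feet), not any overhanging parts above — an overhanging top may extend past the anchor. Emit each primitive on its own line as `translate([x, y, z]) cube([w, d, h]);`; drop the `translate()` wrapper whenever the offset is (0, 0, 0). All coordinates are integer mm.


translate([182, 262, 0]) cube([55, 54, 2349]);
translate([530, 262, 0]) cube([55, 54, 2349]);
translate([237, 262, 290]) cube([293, 54, 23]);
translate([237, 262, 552]) cube([293, 54, 23]);
translate([237, 262, 814]) cube([293, 54, 23]);
translate([237, 262, 1076]) cube([293, 54, 23]);
translate([237, 262, 1338]) cube([293, 54, 23]);
translate([237, 262, 1600]) cube([293, 54, 23]);
translate([237, 262, 1862]) cube([293, 54, 23]);
translate([237, 262, 2124]) cube([293, 54, 23]);


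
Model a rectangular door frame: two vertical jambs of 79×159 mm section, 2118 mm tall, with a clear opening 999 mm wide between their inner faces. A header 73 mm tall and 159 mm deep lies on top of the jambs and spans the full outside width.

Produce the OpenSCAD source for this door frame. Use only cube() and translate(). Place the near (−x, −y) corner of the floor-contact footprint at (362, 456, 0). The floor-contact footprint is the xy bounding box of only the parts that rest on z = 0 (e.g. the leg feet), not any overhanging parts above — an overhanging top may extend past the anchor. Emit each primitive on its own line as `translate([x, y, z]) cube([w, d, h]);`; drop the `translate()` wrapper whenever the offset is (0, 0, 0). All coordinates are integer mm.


translate([362, 456, 0]) cube([79, 159, 2118]);
translate([1440, 456, 0]) cube([79, 159, 2118]);
translate([362, 456, 2118]) cube([1157, 159, 73]);


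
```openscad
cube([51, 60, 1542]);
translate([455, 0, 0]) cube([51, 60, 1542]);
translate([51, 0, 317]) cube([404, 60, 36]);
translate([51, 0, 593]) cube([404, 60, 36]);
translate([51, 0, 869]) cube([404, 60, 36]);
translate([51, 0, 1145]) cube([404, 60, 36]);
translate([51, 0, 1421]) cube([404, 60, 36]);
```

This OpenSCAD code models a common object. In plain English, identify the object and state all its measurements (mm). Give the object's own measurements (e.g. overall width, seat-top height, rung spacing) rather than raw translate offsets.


A straight ladder. Two 51×60 mm vertical rails, 1542 mm tall, stand 506 mm apart (outside-to-outside) with their front faces coplanar on the −y side. 5 rungs, each 60 mm deep and 36 mm tall, span between the inner faces of the rails, front faces flush with the rails. The lowest rung's underside is at z = 317 mm and rungs are spaced 276 mm apart (underside to underside).


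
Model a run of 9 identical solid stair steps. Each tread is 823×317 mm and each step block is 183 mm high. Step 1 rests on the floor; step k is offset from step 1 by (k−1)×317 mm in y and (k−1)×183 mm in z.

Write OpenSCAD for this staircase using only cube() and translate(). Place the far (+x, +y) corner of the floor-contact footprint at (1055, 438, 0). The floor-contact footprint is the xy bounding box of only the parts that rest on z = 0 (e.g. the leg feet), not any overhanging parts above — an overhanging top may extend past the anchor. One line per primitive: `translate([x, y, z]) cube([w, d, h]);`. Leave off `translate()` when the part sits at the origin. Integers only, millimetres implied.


translate([232, 121, 0]) cube([823, 317, 183]);
translate([232, 438, 183]) cube([823, 317, 183]);
translate([232, 755, 366]) cube([823, 317, 183]);
translate([232, 1072, 549]) cube([823, 317, 183]);
translate([232, 1389, 732]) cube([823, 317, 183]);
translate([232, 1706, 915]) cube([823, 317, 183]);
translate([232, 2023, 1098]) cube([823, 317, 183]);
translate([232, 2340, 1281]) cube([823, 317, 183]);
translate([232, 2657, 1464]) cube([823, 317, 183]);


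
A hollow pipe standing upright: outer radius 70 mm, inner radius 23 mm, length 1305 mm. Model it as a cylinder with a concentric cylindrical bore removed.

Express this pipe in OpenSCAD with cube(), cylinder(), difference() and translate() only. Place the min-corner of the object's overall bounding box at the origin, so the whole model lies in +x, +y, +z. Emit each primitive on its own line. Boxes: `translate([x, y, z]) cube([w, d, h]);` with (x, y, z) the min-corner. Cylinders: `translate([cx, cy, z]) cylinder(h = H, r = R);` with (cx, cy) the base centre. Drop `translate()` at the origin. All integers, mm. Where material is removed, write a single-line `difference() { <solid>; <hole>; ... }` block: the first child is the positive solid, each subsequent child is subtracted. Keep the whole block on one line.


difference() { translate([70, 70, 0]) cylinder(h = 1305, r = 70); translate([70, 70, 0]) cylinder(h = 1305, r = 23); }


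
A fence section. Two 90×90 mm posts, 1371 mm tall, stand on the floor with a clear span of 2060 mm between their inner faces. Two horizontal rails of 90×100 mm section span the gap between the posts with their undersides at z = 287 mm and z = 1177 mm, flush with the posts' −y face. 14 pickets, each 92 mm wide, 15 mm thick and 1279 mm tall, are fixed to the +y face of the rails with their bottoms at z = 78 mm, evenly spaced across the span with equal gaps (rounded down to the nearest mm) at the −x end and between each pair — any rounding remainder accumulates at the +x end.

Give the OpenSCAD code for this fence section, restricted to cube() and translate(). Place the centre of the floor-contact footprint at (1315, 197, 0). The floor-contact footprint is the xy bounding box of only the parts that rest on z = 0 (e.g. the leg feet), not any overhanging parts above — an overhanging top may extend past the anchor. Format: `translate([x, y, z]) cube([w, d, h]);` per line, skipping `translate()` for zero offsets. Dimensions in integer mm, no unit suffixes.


translate([195, 152, 0]) cube([90, 90, 1371]);
translate([2345, 152, 0]) cube([90, 90, 1371]);
translate([285, 152, 287]) cube([2060, 90, 100]);
translate([285, 152, 1177]) cube([2060, 90, 100]);
translate([336, 242, 78]) cube([92, 15, 1279]);
translate([479, 242, 78]) cube([92, 15, 1279]);
translate([622, 242, 78]) cube([92, 15, 1279]);
translate([765, 242, 78]) cube([92, 15, 1279]);
translate([908, 242, 78]) cube([92, 15, 1279]);
translate([1051, 242, 78]) cube([92, 15, 1279]);
translate([1194, 242, 78]) cube([92, 15, 1279]);
translate([1337, 242, 78]) cube([92, 15, 1279]);
translate([1480, 242, 78]) cube([92, 15, 1279]);
translate([1623, 242, 78]) cube([92, 15, 1279]);
translate([1766, 242, 78]) cube([92, 15, 1279]);
translate([1909, 242, 78]) cube([92, 15, 1279]);
translate([2052, 242, 78]) cube([92, 15, 1279]);
translate([2195, 242, 78]) cube([92, 15, 1279]);


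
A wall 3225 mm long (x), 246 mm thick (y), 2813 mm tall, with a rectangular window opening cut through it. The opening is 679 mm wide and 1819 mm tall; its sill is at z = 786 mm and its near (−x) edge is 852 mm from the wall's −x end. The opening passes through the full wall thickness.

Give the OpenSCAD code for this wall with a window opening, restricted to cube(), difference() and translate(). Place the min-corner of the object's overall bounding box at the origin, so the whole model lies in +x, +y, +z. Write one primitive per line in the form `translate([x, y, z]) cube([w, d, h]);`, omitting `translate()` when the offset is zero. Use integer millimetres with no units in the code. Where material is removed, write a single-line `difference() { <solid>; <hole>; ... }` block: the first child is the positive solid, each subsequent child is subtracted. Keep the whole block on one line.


difference() { cube([3225, 246, 2813]); translate([852, 0, 786]) cube([679, 246, 1819]); }


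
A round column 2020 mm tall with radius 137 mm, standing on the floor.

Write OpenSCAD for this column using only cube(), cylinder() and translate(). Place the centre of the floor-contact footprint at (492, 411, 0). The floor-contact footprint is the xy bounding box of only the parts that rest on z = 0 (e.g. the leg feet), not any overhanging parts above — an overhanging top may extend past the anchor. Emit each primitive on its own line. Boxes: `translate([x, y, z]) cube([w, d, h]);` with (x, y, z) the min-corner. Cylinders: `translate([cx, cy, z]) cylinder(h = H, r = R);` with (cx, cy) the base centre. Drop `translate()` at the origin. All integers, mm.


translate([492, 411, 0]) cylinder(h = 2020, r = 137);


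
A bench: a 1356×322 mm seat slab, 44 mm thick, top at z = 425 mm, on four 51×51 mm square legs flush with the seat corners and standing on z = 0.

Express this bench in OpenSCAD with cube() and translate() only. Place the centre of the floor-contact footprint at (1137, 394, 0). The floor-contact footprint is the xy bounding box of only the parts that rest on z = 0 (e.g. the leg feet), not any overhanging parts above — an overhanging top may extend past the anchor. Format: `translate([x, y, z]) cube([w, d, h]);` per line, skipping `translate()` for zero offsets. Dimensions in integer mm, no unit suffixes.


// leg_h = 425 − 44 = 381
translate([459, 233, 381]) cube([1356, 322, 44]);
translate([459, 233, 0]) cube([51, 51, 381]);
translate([459, 504, 0]) cube([51, 51, 381]);
translate([1764, 233, 0]) cube([51, 51, 381]);
translate([1764, 504, 0]) cube([51, 51, 381]);


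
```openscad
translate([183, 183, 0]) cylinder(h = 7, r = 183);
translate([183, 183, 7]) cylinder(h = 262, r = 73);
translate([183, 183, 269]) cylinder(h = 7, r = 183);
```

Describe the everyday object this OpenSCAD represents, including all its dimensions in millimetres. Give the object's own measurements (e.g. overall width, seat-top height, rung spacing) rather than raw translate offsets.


A spool: two coaxial disc flanges of radius 183 mm and thickness 7 mm, joined by a core cylinder of radius 73 mm and height 262 mm. The lower flange rests on z = 0 and the three cylinders share a vertical axis.


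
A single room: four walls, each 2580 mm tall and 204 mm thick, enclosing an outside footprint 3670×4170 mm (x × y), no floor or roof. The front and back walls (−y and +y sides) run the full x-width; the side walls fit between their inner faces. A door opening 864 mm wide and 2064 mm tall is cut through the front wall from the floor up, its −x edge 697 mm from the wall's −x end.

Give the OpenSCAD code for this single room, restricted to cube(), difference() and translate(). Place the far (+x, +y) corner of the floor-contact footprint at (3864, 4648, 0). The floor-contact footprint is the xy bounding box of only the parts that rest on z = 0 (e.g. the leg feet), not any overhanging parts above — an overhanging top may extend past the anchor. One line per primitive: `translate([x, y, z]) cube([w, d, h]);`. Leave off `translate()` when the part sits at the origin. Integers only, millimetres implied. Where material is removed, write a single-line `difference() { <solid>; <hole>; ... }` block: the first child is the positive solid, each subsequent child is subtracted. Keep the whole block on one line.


difference() { translate([194, 478, 0]) cube([3670, 204, 2580]); translate([891, 478, 0]) cube([864, 204, 2064]); }
translate([194, 4444, 0]) cube([3670, 204, 2580]);
translate([194, 682, 0]) cube([204, 3762, 2580]);
translate([3660, 682, 0]) cube([204, 3762, 2580]);


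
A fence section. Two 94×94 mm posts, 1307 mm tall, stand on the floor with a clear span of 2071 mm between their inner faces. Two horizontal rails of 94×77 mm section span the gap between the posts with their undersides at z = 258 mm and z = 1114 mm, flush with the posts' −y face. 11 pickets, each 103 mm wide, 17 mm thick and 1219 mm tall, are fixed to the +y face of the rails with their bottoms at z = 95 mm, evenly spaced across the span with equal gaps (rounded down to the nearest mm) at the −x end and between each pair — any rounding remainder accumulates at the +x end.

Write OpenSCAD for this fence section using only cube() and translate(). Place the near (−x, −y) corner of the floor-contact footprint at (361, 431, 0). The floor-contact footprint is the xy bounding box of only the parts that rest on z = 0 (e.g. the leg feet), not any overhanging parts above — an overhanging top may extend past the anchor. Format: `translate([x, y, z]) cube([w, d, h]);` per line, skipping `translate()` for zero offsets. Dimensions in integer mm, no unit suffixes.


translate([361, 431, 0]) cube([94, 94, 1307]);
translate([2526, 431, 0]) cube([94, 94, 1307]);
translate([455, 431, 258]) cube([2071, 94, 77]);
translate([455, 431, 1114]) cube([2071, 94, 77]);
translate([533, 525, 95]) cube([103, 17, 1219]);
translate([714, 525, 95]) cube([103, 17, 1219]);
translate([895, 525, 95]) cube([103, 17, 1219]);
translate([1076, 525, 95]) cube([103, 17, 1219]);
translate([1257, 525, 95]) cube([103, 17, 1219]);
translate([1438, 525, 95]) cube([103, 17, 1219]);
translate([1619, 525, 95]) cube([103, 17, 1219]);
translate([1800, 525, 95]) cube([103, 17, 1219]);
translate([1981, 525, 95]) cube([103, 17, 1219]);
translate([2162, 525, 95]) cube([103, 17, 1219]);
translate([2343, 525, 95]) cube([103, 17, 1219]);


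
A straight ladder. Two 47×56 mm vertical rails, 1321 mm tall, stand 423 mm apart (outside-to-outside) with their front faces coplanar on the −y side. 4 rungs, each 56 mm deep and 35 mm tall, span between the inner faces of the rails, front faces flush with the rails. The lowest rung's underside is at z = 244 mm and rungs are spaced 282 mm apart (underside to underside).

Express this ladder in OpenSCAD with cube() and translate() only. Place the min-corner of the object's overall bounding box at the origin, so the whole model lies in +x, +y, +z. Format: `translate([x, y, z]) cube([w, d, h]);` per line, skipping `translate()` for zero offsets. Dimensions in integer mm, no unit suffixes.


cube([47, 56, 1321]);
translate([376, 0, 0]) cube([47, 56, 1321]);
translate([47, 0, 244]) cube([329, 56, 35]);
translate([47, 0, 526]) cube([329, 56, 35]);
translate([47, 0, 808]) cube([329, 56, 35]);
translate([47, 0, 1090]) cube([329, 56, 35]);


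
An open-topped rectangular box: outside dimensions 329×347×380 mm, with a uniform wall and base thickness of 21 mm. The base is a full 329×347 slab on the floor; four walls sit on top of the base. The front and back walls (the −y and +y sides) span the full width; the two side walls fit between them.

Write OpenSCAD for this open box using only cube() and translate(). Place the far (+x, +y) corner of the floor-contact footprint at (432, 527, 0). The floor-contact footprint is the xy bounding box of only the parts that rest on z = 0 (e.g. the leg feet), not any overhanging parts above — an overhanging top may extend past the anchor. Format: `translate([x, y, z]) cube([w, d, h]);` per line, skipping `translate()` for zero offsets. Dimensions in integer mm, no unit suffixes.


translate([103, 180, 0]) cube([329, 347, 21]);
translate([103, 180, 21]) cube([329, 21, 359]);
translate([103, 506, 21]) cube([329, 21, 359]);
translate([103, 201, 21]) cube([21, 305, 359]);
translate([411, 201, 21]) cube([21, 305, 359]);


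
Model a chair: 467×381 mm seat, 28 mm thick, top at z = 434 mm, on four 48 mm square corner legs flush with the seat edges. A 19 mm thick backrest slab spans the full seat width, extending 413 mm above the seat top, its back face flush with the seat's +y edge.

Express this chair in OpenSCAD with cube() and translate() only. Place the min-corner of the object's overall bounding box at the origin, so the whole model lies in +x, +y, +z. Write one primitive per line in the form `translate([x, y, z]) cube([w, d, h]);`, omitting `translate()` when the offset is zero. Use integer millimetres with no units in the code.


translate([0, 0, 406]) cube([467, 381, 28]);
cube([48, 48, 406]);
translate([419, 0, 0]) cube([48, 48, 406]);
translate([0, 333, 0]) cube([48, 48, 406]);
translate([419, 333, 0]) cube([48, 48, 406]);
translate([0, 362, 434]) cube([467, 19, 413]);


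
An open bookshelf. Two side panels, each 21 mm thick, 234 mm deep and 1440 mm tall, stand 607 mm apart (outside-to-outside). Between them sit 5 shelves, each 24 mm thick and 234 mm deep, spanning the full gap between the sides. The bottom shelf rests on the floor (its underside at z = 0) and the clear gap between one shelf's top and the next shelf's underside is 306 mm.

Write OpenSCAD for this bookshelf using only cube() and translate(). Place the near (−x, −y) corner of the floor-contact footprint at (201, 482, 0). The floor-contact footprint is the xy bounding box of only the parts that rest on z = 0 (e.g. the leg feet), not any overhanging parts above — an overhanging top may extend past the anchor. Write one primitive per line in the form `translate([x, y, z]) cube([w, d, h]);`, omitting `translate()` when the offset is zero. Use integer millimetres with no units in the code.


translate([201, 482, 0]) cube([21, 234, 1440]);
translate([787, 482, 0]) cube([21, 234, 1440]);
translate([222, 482, 0]) cube([565, 234, 24]);
translate([222, 482, 330]) cube([565, 234, 24]);
translate([222, 482, 660]) cube([565, 234, 24]);
translate([222, 482, 990]) cube([565, 234, 24]);
translate([222, 482, 1320]) cube([565, 234, 24]);


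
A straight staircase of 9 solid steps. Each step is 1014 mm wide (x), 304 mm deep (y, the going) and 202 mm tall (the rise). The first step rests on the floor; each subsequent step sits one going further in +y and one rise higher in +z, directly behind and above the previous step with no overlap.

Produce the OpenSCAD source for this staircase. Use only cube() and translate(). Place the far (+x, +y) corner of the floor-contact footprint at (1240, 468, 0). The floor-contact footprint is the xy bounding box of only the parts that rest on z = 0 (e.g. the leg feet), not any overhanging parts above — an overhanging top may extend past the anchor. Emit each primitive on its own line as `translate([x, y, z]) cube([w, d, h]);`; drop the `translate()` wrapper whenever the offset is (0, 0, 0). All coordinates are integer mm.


translate([226, 164, 0]) cube([1014, 304, 202]);
translate([226, 468, 202]) cube([1014, 304, 202]);
translate([226, 772, 404]) cube([1014, 304, 202]);
translate([226, 1076, 606]) cube([1014, 304, 202]);
translate([226, 1380, 808]) cube([1014, 304, 202]);
translate([226, 1684, 1010]) cube([1014, 304, 202]);
translate([226, 1988, 1212]) cube([1014, 304, 202]);
translate([226, 2292, 1414]) cube([1014, 304, 202]);
translate([226, 2596, 1616]) cube([1014, 304, 202]);
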